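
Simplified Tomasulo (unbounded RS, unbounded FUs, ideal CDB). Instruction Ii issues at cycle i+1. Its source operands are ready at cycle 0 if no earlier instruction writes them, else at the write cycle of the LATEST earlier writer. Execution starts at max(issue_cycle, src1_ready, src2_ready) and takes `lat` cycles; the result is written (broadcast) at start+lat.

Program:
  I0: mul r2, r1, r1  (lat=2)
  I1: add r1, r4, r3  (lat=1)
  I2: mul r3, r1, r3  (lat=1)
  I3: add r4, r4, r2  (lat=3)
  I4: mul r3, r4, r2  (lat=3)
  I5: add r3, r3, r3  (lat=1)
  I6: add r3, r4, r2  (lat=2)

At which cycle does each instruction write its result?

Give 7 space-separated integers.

Answer: 3 3 4 7 10 11 9

Derivation:
I0 mul r2: issue@1 deps=(None,None) exec_start@1 write@3
I1 add r1: issue@2 deps=(None,None) exec_start@2 write@3
I2 mul r3: issue@3 deps=(1,None) exec_start@3 write@4
I3 add r4: issue@4 deps=(None,0) exec_start@4 write@7
I4 mul r3: issue@5 deps=(3,0) exec_start@7 write@10
I5 add r3: issue@6 deps=(4,4) exec_start@10 write@11
I6 add r3: issue@7 deps=(3,0) exec_start@7 write@9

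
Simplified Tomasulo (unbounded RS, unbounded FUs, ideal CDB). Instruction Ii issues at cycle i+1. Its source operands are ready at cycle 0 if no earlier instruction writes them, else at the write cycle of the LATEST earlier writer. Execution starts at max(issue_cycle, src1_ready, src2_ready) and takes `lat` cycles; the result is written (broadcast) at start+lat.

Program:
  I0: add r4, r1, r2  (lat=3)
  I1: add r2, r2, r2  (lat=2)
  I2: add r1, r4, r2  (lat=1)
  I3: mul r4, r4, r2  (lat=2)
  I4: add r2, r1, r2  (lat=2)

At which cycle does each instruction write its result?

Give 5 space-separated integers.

I0 add r4: issue@1 deps=(None,None) exec_start@1 write@4
I1 add r2: issue@2 deps=(None,None) exec_start@2 write@4
I2 add r1: issue@3 deps=(0,1) exec_start@4 write@5
I3 mul r4: issue@4 deps=(0,1) exec_start@4 write@6
I4 add r2: issue@5 deps=(2,1) exec_start@5 write@7

Answer: 4 4 5 6 7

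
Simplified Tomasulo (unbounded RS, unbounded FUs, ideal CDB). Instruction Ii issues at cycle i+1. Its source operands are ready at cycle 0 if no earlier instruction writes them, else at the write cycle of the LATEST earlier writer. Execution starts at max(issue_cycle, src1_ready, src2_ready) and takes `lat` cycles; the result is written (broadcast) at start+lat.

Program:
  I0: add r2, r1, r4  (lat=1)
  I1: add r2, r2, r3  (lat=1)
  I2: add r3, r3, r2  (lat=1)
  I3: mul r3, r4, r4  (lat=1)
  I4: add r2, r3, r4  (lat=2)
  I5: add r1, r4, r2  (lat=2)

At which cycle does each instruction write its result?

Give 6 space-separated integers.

I0 add r2: issue@1 deps=(None,None) exec_start@1 write@2
I1 add r2: issue@2 deps=(0,None) exec_start@2 write@3
I2 add r3: issue@3 deps=(None,1) exec_start@3 write@4
I3 mul r3: issue@4 deps=(None,None) exec_start@4 write@5
I4 add r2: issue@5 deps=(3,None) exec_start@5 write@7
I5 add r1: issue@6 deps=(None,4) exec_start@7 write@9

Answer: 2 3 4 5 7 9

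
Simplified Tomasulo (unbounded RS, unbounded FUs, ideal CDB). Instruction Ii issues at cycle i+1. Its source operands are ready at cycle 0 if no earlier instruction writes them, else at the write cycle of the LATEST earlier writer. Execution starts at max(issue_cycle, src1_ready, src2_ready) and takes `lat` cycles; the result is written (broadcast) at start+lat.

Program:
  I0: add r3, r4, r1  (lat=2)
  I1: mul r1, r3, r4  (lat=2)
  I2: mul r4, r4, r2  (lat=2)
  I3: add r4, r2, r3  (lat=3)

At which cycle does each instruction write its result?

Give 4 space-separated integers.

Answer: 3 5 5 7

Derivation:
I0 add r3: issue@1 deps=(None,None) exec_start@1 write@3
I1 mul r1: issue@2 deps=(0,None) exec_start@3 write@5
I2 mul r4: issue@3 deps=(None,None) exec_start@3 write@5
I3 add r4: issue@4 deps=(None,0) exec_start@4 write@7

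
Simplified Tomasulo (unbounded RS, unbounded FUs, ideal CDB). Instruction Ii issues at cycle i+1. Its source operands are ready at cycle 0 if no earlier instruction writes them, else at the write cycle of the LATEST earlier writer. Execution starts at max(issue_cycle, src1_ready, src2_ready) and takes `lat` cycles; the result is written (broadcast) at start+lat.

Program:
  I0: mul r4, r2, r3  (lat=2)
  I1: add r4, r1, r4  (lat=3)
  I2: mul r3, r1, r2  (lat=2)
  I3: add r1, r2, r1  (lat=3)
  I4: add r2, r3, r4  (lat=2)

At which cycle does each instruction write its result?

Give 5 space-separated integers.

Answer: 3 6 5 7 8

Derivation:
I0 mul r4: issue@1 deps=(None,None) exec_start@1 write@3
I1 add r4: issue@2 deps=(None,0) exec_start@3 write@6
I2 mul r3: issue@3 deps=(None,None) exec_start@3 write@5
I3 add r1: issue@4 deps=(None,None) exec_start@4 write@7
I4 add r2: issue@5 deps=(2,1) exec_start@6 write@8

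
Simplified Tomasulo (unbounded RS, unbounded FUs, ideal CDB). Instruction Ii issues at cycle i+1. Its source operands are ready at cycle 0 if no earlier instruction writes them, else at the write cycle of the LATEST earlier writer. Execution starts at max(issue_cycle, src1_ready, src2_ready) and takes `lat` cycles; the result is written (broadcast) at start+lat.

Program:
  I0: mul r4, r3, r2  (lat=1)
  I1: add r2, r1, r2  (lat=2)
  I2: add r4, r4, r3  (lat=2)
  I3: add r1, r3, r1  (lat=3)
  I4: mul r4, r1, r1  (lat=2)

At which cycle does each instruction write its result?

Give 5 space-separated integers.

I0 mul r4: issue@1 deps=(None,None) exec_start@1 write@2
I1 add r2: issue@2 deps=(None,None) exec_start@2 write@4
I2 add r4: issue@3 deps=(0,None) exec_start@3 write@5
I3 add r1: issue@4 deps=(None,None) exec_start@4 write@7
I4 mul r4: issue@5 deps=(3,3) exec_start@7 write@9

Answer: 2 4 5 7 9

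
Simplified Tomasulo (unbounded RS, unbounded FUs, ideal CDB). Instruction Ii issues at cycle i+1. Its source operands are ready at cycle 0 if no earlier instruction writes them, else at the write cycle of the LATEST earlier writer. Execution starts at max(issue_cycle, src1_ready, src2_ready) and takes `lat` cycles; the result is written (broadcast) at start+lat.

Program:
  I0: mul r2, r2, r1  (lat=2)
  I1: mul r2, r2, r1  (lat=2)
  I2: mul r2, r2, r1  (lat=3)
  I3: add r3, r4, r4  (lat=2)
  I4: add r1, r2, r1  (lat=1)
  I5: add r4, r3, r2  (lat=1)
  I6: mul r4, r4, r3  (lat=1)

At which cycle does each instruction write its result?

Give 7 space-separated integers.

Answer: 3 5 8 6 9 9 10

Derivation:
I0 mul r2: issue@1 deps=(None,None) exec_start@1 write@3
I1 mul r2: issue@2 deps=(0,None) exec_start@3 write@5
I2 mul r2: issue@3 deps=(1,None) exec_start@5 write@8
I3 add r3: issue@4 deps=(None,None) exec_start@4 write@6
I4 add r1: issue@5 deps=(2,None) exec_start@8 write@9
I5 add r4: issue@6 deps=(3,2) exec_start@8 write@9
I6 mul r4: issue@7 deps=(5,3) exec_start@9 write@10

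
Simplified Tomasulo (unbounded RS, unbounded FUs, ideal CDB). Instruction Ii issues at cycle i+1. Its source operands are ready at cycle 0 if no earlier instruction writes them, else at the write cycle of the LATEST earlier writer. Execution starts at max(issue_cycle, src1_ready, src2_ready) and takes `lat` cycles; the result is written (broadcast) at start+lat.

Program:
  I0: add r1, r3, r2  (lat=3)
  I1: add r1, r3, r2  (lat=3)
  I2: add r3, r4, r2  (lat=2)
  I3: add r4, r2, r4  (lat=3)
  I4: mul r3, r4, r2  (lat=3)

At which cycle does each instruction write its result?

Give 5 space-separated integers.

I0 add r1: issue@1 deps=(None,None) exec_start@1 write@4
I1 add r1: issue@2 deps=(None,None) exec_start@2 write@5
I2 add r3: issue@3 deps=(None,None) exec_start@3 write@5
I3 add r4: issue@4 deps=(None,None) exec_start@4 write@7
I4 mul r3: issue@5 deps=(3,None) exec_start@7 write@10

Answer: 4 5 5 7 10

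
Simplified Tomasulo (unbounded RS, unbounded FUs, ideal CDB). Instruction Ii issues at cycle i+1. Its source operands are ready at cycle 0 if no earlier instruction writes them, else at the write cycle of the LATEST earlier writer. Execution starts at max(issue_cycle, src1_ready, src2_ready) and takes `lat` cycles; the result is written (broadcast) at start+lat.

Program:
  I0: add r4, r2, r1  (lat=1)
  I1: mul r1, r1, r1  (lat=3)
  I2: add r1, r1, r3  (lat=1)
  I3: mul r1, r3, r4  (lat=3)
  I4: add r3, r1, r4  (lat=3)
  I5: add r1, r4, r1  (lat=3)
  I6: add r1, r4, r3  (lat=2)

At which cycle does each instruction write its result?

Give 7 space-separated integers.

I0 add r4: issue@1 deps=(None,None) exec_start@1 write@2
I1 mul r1: issue@2 deps=(None,None) exec_start@2 write@5
I2 add r1: issue@3 deps=(1,None) exec_start@5 write@6
I3 mul r1: issue@4 deps=(None,0) exec_start@4 write@7
I4 add r3: issue@5 deps=(3,0) exec_start@7 write@10
I5 add r1: issue@6 deps=(0,3) exec_start@7 write@10
I6 add r1: issue@7 deps=(0,4) exec_start@10 write@12

Answer: 2 5 6 7 10 10 12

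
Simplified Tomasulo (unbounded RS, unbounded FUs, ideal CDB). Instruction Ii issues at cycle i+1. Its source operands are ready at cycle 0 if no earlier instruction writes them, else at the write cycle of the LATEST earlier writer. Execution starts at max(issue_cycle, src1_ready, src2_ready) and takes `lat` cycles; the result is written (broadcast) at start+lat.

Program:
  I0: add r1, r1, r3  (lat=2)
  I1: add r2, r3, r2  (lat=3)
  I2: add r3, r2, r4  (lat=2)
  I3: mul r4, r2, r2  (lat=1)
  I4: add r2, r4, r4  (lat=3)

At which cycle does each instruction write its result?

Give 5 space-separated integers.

I0 add r1: issue@1 deps=(None,None) exec_start@1 write@3
I1 add r2: issue@2 deps=(None,None) exec_start@2 write@5
I2 add r3: issue@3 deps=(1,None) exec_start@5 write@7
I3 mul r4: issue@4 deps=(1,1) exec_start@5 write@6
I4 add r2: issue@5 deps=(3,3) exec_start@6 write@9

Answer: 3 5 7 6 9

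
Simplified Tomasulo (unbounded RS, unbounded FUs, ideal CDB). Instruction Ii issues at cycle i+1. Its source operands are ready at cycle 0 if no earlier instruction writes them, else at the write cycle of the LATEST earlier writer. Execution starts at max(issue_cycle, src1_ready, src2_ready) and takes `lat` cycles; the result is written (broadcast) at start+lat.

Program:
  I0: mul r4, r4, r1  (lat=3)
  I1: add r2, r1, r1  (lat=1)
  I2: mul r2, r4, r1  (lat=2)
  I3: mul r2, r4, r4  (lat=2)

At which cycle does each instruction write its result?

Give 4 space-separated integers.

Answer: 4 3 6 6

Derivation:
I0 mul r4: issue@1 deps=(None,None) exec_start@1 write@4
I1 add r2: issue@2 deps=(None,None) exec_start@2 write@3
I2 mul r2: issue@3 deps=(0,None) exec_start@4 write@6
I3 mul r2: issue@4 deps=(0,0) exec_start@4 write@6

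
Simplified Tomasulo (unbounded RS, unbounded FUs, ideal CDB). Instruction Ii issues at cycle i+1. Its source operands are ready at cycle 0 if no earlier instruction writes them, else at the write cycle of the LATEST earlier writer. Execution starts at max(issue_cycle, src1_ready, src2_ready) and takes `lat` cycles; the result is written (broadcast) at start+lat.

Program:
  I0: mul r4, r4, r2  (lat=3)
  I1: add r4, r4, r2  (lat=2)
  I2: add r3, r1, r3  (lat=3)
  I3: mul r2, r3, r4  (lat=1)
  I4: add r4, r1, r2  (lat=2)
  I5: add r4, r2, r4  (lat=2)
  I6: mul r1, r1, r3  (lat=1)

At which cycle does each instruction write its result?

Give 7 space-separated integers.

Answer: 4 6 6 7 9 11 8

Derivation:
I0 mul r4: issue@1 deps=(None,None) exec_start@1 write@4
I1 add r4: issue@2 deps=(0,None) exec_start@4 write@6
I2 add r3: issue@3 deps=(None,None) exec_start@3 write@6
I3 mul r2: issue@4 deps=(2,1) exec_start@6 write@7
I4 add r4: issue@5 deps=(None,3) exec_start@7 write@9
I5 add r4: issue@6 deps=(3,4) exec_start@9 write@11
I6 mul r1: issue@7 deps=(None,2) exec_start@7 write@8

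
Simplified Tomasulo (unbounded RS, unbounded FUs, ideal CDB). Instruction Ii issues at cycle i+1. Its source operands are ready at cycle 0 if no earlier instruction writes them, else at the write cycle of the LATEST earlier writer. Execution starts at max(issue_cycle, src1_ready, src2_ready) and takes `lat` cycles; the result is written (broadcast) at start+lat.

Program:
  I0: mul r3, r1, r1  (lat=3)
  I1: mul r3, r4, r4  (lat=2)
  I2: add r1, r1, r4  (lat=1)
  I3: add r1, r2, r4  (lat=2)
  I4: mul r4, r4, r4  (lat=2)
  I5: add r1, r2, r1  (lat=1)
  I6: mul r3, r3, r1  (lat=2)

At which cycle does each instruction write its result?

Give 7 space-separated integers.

I0 mul r3: issue@1 deps=(None,None) exec_start@1 write@4
I1 mul r3: issue@2 deps=(None,None) exec_start@2 write@4
I2 add r1: issue@3 deps=(None,None) exec_start@3 write@4
I3 add r1: issue@4 deps=(None,None) exec_start@4 write@6
I4 mul r4: issue@5 deps=(None,None) exec_start@5 write@7
I5 add r1: issue@6 deps=(None,3) exec_start@6 write@7
I6 mul r3: issue@7 deps=(1,5) exec_start@7 write@9

Answer: 4 4 4 6 7 7 9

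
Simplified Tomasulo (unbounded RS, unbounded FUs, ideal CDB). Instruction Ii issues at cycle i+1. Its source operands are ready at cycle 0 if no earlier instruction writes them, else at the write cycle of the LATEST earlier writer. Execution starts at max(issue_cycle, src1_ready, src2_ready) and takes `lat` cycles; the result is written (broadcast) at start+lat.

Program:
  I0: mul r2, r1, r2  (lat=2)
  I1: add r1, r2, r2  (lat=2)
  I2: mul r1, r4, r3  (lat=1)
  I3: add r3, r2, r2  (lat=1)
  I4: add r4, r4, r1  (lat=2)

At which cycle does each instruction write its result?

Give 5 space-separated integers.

I0 mul r2: issue@1 deps=(None,None) exec_start@1 write@3
I1 add r1: issue@2 deps=(0,0) exec_start@3 write@5
I2 mul r1: issue@3 deps=(None,None) exec_start@3 write@4
I3 add r3: issue@4 deps=(0,0) exec_start@4 write@5
I4 add r4: issue@5 deps=(None,2) exec_start@5 write@7

Answer: 3 5 4 5 7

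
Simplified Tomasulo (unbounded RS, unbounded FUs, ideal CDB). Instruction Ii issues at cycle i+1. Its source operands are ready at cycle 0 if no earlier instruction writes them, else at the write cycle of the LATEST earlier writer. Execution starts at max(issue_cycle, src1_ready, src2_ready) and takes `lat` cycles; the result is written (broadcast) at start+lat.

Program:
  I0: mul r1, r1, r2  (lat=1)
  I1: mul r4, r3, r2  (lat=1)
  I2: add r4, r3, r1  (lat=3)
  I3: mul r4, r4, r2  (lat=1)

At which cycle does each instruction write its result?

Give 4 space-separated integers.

I0 mul r1: issue@1 deps=(None,None) exec_start@1 write@2
I1 mul r4: issue@2 deps=(None,None) exec_start@2 write@3
I2 add r4: issue@3 deps=(None,0) exec_start@3 write@6
I3 mul r4: issue@4 deps=(2,None) exec_start@6 write@7

Answer: 2 3 6 7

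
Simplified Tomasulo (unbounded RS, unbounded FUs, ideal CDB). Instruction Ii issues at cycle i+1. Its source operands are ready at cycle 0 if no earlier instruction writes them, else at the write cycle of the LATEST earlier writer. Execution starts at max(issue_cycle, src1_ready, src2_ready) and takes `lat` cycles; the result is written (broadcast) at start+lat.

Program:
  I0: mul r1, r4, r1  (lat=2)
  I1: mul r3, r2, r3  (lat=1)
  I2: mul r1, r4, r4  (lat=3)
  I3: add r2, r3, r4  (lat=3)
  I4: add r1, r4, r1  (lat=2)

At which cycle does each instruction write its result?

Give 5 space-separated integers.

I0 mul r1: issue@1 deps=(None,None) exec_start@1 write@3
I1 mul r3: issue@2 deps=(None,None) exec_start@2 write@3
I2 mul r1: issue@3 deps=(None,None) exec_start@3 write@6
I3 add r2: issue@4 deps=(1,None) exec_start@4 write@7
I4 add r1: issue@5 deps=(None,2) exec_start@6 write@8

Answer: 3 3 6 7 8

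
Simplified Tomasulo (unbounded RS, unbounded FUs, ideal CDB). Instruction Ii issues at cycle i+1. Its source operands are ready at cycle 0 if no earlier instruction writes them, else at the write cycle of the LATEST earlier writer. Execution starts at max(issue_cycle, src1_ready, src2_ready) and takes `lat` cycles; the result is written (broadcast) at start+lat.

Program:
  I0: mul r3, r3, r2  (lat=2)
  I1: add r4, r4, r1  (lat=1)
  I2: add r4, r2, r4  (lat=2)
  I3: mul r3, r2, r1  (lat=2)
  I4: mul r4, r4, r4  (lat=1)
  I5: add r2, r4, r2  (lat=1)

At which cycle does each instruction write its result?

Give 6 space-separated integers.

I0 mul r3: issue@1 deps=(None,None) exec_start@1 write@3
I1 add r4: issue@2 deps=(None,None) exec_start@2 write@3
I2 add r4: issue@3 deps=(None,1) exec_start@3 write@5
I3 mul r3: issue@4 deps=(None,None) exec_start@4 write@6
I4 mul r4: issue@5 deps=(2,2) exec_start@5 write@6
I5 add r2: issue@6 deps=(4,None) exec_start@6 write@7

Answer: 3 3 5 6 6 7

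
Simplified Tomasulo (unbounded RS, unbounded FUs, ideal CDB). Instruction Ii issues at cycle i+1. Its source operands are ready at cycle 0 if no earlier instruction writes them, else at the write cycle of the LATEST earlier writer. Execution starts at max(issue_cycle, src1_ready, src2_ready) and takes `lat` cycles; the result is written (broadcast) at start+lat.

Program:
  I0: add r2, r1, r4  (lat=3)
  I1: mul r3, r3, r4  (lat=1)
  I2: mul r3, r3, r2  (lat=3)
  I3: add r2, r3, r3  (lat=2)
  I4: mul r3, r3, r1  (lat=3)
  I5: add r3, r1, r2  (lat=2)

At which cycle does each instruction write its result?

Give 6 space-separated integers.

Answer: 4 3 7 9 10 11

Derivation:
I0 add r2: issue@1 deps=(None,None) exec_start@1 write@4
I1 mul r3: issue@2 deps=(None,None) exec_start@2 write@3
I2 mul r3: issue@3 deps=(1,0) exec_start@4 write@7
I3 add r2: issue@4 deps=(2,2) exec_start@7 write@9
I4 mul r3: issue@5 deps=(2,None) exec_start@7 write@10
I5 add r3: issue@6 deps=(None,3) exec_start@9 write@11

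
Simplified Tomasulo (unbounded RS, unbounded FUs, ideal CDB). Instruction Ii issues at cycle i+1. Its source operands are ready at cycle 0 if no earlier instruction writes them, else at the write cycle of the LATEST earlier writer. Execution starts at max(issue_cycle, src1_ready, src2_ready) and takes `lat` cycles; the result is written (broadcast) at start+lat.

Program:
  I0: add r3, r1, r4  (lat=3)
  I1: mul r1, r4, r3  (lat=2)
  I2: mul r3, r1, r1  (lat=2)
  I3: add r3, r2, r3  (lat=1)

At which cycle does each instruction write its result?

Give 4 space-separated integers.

I0 add r3: issue@1 deps=(None,None) exec_start@1 write@4
I1 mul r1: issue@2 deps=(None,0) exec_start@4 write@6
I2 mul r3: issue@3 deps=(1,1) exec_start@6 write@8
I3 add r3: issue@4 deps=(None,2) exec_start@8 write@9

Answer: 4 6 8 9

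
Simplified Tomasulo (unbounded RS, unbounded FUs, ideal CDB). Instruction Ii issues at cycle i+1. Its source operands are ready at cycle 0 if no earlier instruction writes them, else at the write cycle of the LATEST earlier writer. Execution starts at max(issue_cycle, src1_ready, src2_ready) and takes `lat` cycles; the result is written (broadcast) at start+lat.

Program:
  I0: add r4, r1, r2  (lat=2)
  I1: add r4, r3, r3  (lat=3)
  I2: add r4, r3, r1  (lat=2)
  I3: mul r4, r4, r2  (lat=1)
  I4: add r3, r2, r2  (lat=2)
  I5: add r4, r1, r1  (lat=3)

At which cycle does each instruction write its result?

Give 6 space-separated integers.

I0 add r4: issue@1 deps=(None,None) exec_start@1 write@3
I1 add r4: issue@2 deps=(None,None) exec_start@2 write@5
I2 add r4: issue@3 deps=(None,None) exec_start@3 write@5
I3 mul r4: issue@4 deps=(2,None) exec_start@5 write@6
I4 add r3: issue@5 deps=(None,None) exec_start@5 write@7
I5 add r4: issue@6 deps=(None,None) exec_start@6 write@9

Answer: 3 5 5 6 7 9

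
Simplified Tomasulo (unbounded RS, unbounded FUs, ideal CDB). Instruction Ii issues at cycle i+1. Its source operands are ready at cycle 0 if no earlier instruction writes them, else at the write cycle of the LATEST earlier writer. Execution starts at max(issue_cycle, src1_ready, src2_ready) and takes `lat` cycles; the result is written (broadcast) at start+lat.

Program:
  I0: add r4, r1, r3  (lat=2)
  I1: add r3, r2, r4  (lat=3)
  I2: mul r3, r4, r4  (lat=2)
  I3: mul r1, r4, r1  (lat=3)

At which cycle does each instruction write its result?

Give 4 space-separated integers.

Answer: 3 6 5 7

Derivation:
I0 add r4: issue@1 deps=(None,None) exec_start@1 write@3
I1 add r3: issue@2 deps=(None,0) exec_start@3 write@6
I2 mul r3: issue@3 deps=(0,0) exec_start@3 write@5
I3 mul r1: issue@4 deps=(0,None) exec_start@4 write@7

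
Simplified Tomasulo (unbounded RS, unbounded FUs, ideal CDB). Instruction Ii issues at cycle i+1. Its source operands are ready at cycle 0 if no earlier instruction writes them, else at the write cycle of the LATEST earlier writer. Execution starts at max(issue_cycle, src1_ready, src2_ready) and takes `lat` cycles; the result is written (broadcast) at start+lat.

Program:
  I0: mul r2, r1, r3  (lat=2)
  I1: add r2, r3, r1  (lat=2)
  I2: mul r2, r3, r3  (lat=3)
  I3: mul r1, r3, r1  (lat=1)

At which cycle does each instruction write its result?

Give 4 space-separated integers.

Answer: 3 4 6 5

Derivation:
I0 mul r2: issue@1 deps=(None,None) exec_start@1 write@3
I1 add r2: issue@2 deps=(None,None) exec_start@2 write@4
I2 mul r2: issue@3 deps=(None,None) exec_start@3 write@6
I3 mul r1: issue@4 deps=(None,None) exec_start@4 write@5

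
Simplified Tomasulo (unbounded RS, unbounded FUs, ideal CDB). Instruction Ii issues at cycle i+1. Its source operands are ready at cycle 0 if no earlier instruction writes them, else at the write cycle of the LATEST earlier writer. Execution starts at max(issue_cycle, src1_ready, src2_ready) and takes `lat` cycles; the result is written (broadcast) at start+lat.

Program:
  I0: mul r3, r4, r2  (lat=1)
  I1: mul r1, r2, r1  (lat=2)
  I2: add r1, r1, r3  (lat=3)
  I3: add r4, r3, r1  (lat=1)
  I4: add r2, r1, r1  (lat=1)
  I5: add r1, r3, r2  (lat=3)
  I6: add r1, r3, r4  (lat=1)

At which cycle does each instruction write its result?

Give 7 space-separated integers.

Answer: 2 4 7 8 8 11 9

Derivation:
I0 mul r3: issue@1 deps=(None,None) exec_start@1 write@2
I1 mul r1: issue@2 deps=(None,None) exec_start@2 write@4
I2 add r1: issue@3 deps=(1,0) exec_start@4 write@7
I3 add r4: issue@4 deps=(0,2) exec_start@7 write@8
I4 add r2: issue@5 deps=(2,2) exec_start@7 write@8
I5 add r1: issue@6 deps=(0,4) exec_start@8 write@11
I6 add r1: issue@7 deps=(0,3) exec_start@8 write@9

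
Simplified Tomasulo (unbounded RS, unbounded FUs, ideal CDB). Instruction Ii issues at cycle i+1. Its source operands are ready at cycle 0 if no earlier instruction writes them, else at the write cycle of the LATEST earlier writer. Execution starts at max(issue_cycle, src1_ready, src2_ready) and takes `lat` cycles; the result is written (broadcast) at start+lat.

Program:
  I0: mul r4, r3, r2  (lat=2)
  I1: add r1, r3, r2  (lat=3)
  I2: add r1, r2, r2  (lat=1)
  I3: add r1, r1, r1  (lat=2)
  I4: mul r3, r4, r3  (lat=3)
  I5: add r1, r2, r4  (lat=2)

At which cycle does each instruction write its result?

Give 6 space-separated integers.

I0 mul r4: issue@1 deps=(None,None) exec_start@1 write@3
I1 add r1: issue@2 deps=(None,None) exec_start@2 write@5
I2 add r1: issue@3 deps=(None,None) exec_start@3 write@4
I3 add r1: issue@4 deps=(2,2) exec_start@4 write@6
I4 mul r3: issue@5 deps=(0,None) exec_start@5 write@8
I5 add r1: issue@6 deps=(None,0) exec_start@6 write@8

Answer: 3 5 4 6 8 8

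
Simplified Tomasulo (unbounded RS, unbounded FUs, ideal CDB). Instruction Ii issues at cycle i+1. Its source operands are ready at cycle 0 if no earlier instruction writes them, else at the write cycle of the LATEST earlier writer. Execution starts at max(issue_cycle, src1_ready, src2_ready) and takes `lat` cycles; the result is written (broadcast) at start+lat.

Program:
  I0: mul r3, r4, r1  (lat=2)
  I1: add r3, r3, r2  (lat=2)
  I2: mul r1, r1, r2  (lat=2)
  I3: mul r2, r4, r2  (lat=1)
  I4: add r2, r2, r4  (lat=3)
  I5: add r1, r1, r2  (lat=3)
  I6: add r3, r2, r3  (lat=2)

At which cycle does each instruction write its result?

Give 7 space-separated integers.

I0 mul r3: issue@1 deps=(None,None) exec_start@1 write@3
I1 add r3: issue@2 deps=(0,None) exec_start@3 write@5
I2 mul r1: issue@3 deps=(None,None) exec_start@3 write@5
I3 mul r2: issue@4 deps=(None,None) exec_start@4 write@5
I4 add r2: issue@5 deps=(3,None) exec_start@5 write@8
I5 add r1: issue@6 deps=(2,4) exec_start@8 write@11
I6 add r3: issue@7 deps=(4,1) exec_start@8 write@10

Answer: 3 5 5 5 8 11 10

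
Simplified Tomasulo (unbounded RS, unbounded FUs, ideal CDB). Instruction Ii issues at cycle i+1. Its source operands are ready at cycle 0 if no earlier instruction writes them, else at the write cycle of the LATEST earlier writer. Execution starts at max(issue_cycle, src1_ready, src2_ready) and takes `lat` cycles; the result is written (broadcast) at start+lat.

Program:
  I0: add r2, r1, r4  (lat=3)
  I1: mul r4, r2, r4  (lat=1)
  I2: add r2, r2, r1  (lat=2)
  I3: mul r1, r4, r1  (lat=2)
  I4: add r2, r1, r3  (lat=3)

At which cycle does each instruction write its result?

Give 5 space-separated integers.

I0 add r2: issue@1 deps=(None,None) exec_start@1 write@4
I1 mul r4: issue@2 deps=(0,None) exec_start@4 write@5
I2 add r2: issue@3 deps=(0,None) exec_start@4 write@6
I3 mul r1: issue@4 deps=(1,None) exec_start@5 write@7
I4 add r2: issue@5 deps=(3,None) exec_start@7 write@10

Answer: 4 5 6 7 10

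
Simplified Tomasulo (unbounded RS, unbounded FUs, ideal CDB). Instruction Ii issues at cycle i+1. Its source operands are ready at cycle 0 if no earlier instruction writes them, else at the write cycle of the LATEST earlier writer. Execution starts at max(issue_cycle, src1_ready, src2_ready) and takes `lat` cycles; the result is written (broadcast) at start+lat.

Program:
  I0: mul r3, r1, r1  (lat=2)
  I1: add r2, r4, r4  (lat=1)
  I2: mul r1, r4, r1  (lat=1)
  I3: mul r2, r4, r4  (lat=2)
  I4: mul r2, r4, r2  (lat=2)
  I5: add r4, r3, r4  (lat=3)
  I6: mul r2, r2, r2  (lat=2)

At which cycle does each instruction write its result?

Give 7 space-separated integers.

I0 mul r3: issue@1 deps=(None,None) exec_start@1 write@3
I1 add r2: issue@2 deps=(None,None) exec_start@2 write@3
I2 mul r1: issue@3 deps=(None,None) exec_start@3 write@4
I3 mul r2: issue@4 deps=(None,None) exec_start@4 write@6
I4 mul r2: issue@5 deps=(None,3) exec_start@6 write@8
I5 add r4: issue@6 deps=(0,None) exec_start@6 write@9
I6 mul r2: issue@7 deps=(4,4) exec_start@8 write@10

Answer: 3 3 4 6 8 9 10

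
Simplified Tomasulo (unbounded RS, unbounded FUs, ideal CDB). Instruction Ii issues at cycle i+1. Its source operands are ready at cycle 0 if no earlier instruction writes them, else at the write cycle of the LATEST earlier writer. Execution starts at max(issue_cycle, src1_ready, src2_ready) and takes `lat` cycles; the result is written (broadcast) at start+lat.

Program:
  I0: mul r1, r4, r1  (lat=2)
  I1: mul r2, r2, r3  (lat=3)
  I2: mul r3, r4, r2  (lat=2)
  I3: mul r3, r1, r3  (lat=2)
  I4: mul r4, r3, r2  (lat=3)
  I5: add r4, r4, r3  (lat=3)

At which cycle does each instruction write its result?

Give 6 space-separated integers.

Answer: 3 5 7 9 12 15

Derivation:
I0 mul r1: issue@1 deps=(None,None) exec_start@1 write@3
I1 mul r2: issue@2 deps=(None,None) exec_start@2 write@5
I2 mul r3: issue@3 deps=(None,1) exec_start@5 write@7
I3 mul r3: issue@4 deps=(0,2) exec_start@7 write@9
I4 mul r4: issue@5 deps=(3,1) exec_start@9 write@12
I5 add r4: issue@6 deps=(4,3) exec_start@12 write@15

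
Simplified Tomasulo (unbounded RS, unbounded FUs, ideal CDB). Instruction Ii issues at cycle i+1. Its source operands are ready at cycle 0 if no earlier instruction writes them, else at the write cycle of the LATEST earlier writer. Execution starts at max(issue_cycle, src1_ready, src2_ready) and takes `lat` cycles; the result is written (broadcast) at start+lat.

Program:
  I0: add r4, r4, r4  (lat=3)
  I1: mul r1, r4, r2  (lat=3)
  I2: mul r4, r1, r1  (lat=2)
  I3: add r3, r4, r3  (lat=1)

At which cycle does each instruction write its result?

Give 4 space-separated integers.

I0 add r4: issue@1 deps=(None,None) exec_start@1 write@4
I1 mul r1: issue@2 deps=(0,None) exec_start@4 write@7
I2 mul r4: issue@3 deps=(1,1) exec_start@7 write@9
I3 add r3: issue@4 deps=(2,None) exec_start@9 write@10

Answer: 4 7 9 10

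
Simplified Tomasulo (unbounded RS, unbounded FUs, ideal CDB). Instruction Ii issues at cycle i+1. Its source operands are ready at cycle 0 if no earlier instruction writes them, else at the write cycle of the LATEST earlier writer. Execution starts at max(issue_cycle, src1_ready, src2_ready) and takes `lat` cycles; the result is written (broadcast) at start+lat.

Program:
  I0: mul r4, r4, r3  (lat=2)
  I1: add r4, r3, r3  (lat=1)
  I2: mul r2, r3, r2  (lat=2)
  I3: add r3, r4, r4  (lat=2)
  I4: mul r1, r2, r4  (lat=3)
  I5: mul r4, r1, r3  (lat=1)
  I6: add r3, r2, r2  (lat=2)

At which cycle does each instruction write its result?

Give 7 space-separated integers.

Answer: 3 3 5 6 8 9 9

Derivation:
I0 mul r4: issue@1 deps=(None,None) exec_start@1 write@3
I1 add r4: issue@2 deps=(None,None) exec_start@2 write@3
I2 mul r2: issue@3 deps=(None,None) exec_start@3 write@5
I3 add r3: issue@4 deps=(1,1) exec_start@4 write@6
I4 mul r1: issue@5 deps=(2,1) exec_start@5 write@8
I5 mul r4: issue@6 deps=(4,3) exec_start@8 write@9
I6 add r3: issue@7 deps=(2,2) exec_start@7 write@9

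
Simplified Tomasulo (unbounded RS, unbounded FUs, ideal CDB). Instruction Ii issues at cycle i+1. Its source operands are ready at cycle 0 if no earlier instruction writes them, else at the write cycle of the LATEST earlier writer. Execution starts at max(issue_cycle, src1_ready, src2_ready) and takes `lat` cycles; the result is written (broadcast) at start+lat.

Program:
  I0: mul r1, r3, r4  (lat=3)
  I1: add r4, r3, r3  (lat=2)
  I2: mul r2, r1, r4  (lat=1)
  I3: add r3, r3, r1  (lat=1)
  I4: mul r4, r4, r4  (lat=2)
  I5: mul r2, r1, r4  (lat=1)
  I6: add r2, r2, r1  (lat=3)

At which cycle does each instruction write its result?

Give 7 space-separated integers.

Answer: 4 4 5 5 7 8 11

Derivation:
I0 mul r1: issue@1 deps=(None,None) exec_start@1 write@4
I1 add r4: issue@2 deps=(None,None) exec_start@2 write@4
I2 mul r2: issue@3 deps=(0,1) exec_start@4 write@5
I3 add r3: issue@4 deps=(None,0) exec_start@4 write@5
I4 mul r4: issue@5 deps=(1,1) exec_start@5 write@7
I5 mul r2: issue@6 deps=(0,4) exec_start@7 write@8
I6 add r2: issue@7 deps=(5,0) exec_start@8 write@11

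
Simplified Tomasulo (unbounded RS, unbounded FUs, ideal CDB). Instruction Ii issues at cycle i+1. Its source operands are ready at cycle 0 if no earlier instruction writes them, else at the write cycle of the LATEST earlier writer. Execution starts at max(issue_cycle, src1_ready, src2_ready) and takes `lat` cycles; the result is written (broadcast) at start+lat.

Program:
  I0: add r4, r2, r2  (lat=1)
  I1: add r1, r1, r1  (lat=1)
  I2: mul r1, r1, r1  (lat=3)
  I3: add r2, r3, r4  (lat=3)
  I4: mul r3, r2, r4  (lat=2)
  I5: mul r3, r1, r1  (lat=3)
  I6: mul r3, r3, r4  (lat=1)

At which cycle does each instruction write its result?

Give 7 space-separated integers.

Answer: 2 3 6 7 9 9 10

Derivation:
I0 add r4: issue@1 deps=(None,None) exec_start@1 write@2
I1 add r1: issue@2 deps=(None,None) exec_start@2 write@3
I2 mul r1: issue@3 deps=(1,1) exec_start@3 write@6
I3 add r2: issue@4 deps=(None,0) exec_start@4 write@7
I4 mul r3: issue@5 deps=(3,0) exec_start@7 write@9
I5 mul r3: issue@6 deps=(2,2) exec_start@6 write@9
I6 mul r3: issue@7 deps=(5,0) exec_start@9 write@10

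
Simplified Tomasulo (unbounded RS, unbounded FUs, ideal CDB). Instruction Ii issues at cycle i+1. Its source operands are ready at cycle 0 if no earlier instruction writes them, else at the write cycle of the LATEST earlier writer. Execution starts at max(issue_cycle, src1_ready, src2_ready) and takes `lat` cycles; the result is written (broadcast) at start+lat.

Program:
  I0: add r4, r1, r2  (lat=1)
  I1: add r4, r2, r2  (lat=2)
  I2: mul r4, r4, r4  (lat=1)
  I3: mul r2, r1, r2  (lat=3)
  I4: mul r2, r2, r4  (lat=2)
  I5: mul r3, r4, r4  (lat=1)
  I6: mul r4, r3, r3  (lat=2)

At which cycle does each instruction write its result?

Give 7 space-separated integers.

Answer: 2 4 5 7 9 7 9

Derivation:
I0 add r4: issue@1 deps=(None,None) exec_start@1 write@2
I1 add r4: issue@2 deps=(None,None) exec_start@2 write@4
I2 mul r4: issue@3 deps=(1,1) exec_start@4 write@5
I3 mul r2: issue@4 deps=(None,None) exec_start@4 write@7
I4 mul r2: issue@5 deps=(3,2) exec_start@7 write@9
I5 mul r3: issue@6 deps=(2,2) exec_start@6 write@7
I6 mul r4: issue@7 deps=(5,5) exec_start@7 write@9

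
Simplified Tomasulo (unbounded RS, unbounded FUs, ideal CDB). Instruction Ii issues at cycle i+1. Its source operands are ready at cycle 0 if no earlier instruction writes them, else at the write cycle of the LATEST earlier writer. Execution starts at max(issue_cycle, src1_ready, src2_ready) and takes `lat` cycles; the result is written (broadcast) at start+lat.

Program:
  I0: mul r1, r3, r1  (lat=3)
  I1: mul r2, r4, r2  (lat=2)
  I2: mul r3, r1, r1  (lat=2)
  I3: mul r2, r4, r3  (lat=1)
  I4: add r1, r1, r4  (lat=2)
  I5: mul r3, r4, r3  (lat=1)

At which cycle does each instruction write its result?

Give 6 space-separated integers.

I0 mul r1: issue@1 deps=(None,None) exec_start@1 write@4
I1 mul r2: issue@2 deps=(None,None) exec_start@2 write@4
I2 mul r3: issue@3 deps=(0,0) exec_start@4 write@6
I3 mul r2: issue@4 deps=(None,2) exec_start@6 write@7
I4 add r1: issue@5 deps=(0,None) exec_start@5 write@7
I5 mul r3: issue@6 deps=(None,2) exec_start@6 write@7

Answer: 4 4 6 7 7 7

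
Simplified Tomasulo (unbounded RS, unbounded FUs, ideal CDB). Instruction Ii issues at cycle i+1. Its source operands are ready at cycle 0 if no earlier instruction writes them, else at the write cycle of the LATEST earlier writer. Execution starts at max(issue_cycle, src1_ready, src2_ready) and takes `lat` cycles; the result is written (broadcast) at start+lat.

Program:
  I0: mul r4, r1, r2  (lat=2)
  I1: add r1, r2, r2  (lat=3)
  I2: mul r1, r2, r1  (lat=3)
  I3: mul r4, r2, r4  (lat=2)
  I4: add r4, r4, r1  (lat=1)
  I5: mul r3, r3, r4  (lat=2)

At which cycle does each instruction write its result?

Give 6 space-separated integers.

I0 mul r4: issue@1 deps=(None,None) exec_start@1 write@3
I1 add r1: issue@2 deps=(None,None) exec_start@2 write@5
I2 mul r1: issue@3 deps=(None,1) exec_start@5 write@8
I3 mul r4: issue@4 deps=(None,0) exec_start@4 write@6
I4 add r4: issue@5 deps=(3,2) exec_start@8 write@9
I5 mul r3: issue@6 deps=(None,4) exec_start@9 write@11

Answer: 3 5 8 6 9 11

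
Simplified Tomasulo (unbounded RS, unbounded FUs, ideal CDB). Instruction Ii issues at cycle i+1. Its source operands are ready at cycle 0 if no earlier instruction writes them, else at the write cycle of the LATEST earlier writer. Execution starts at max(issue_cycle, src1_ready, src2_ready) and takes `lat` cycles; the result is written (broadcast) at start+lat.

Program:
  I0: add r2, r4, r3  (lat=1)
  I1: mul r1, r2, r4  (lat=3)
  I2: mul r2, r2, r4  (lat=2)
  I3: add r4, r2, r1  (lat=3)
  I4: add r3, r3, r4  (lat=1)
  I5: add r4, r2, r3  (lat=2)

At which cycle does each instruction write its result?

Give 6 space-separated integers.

I0 add r2: issue@1 deps=(None,None) exec_start@1 write@2
I1 mul r1: issue@2 deps=(0,None) exec_start@2 write@5
I2 mul r2: issue@3 deps=(0,None) exec_start@3 write@5
I3 add r4: issue@4 deps=(2,1) exec_start@5 write@8
I4 add r3: issue@5 deps=(None,3) exec_start@8 write@9
I5 add r4: issue@6 deps=(2,4) exec_start@9 write@11

Answer: 2 5 5 8 9 11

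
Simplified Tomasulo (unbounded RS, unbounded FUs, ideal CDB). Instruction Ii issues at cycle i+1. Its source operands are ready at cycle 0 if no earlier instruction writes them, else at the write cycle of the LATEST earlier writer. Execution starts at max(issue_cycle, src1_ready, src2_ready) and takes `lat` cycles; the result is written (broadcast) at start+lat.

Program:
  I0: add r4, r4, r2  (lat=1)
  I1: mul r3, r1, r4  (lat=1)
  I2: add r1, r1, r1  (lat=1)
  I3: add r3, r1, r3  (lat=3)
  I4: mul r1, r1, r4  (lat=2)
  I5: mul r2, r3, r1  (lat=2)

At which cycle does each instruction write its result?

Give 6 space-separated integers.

Answer: 2 3 4 7 7 9

Derivation:
I0 add r4: issue@1 deps=(None,None) exec_start@1 write@2
I1 mul r3: issue@2 deps=(None,0) exec_start@2 write@3
I2 add r1: issue@3 deps=(None,None) exec_start@3 write@4
I3 add r3: issue@4 deps=(2,1) exec_start@4 write@7
I4 mul r1: issue@5 deps=(2,0) exec_start@5 write@7
I5 mul r2: issue@6 deps=(3,4) exec_start@7 write@9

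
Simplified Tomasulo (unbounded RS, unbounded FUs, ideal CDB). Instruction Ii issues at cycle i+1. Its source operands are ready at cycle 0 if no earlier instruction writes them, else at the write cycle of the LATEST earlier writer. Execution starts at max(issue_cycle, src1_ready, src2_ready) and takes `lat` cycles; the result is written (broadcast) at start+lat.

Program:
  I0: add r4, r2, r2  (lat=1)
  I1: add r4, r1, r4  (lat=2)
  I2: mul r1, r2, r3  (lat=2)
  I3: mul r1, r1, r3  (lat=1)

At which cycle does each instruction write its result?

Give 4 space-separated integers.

I0 add r4: issue@1 deps=(None,None) exec_start@1 write@2
I1 add r4: issue@2 deps=(None,0) exec_start@2 write@4
I2 mul r1: issue@3 deps=(None,None) exec_start@3 write@5
I3 mul r1: issue@4 deps=(2,None) exec_start@5 write@6

Answer: 2 4 5 6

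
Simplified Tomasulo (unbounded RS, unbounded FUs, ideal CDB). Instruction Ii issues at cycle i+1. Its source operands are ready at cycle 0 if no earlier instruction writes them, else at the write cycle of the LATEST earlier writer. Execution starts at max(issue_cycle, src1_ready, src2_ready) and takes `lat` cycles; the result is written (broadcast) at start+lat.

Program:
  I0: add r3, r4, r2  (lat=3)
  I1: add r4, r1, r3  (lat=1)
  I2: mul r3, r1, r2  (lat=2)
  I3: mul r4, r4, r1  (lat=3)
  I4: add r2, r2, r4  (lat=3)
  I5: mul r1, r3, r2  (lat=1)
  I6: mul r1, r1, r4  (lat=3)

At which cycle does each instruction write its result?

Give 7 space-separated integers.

I0 add r3: issue@1 deps=(None,None) exec_start@1 write@4
I1 add r4: issue@2 deps=(None,0) exec_start@4 write@5
I2 mul r3: issue@3 deps=(None,None) exec_start@3 write@5
I3 mul r4: issue@4 deps=(1,None) exec_start@5 write@8
I4 add r2: issue@5 deps=(None,3) exec_start@8 write@11
I5 mul r1: issue@6 deps=(2,4) exec_start@11 write@12
I6 mul r1: issue@7 deps=(5,3) exec_start@12 write@15

Answer: 4 5 5 8 11 12 15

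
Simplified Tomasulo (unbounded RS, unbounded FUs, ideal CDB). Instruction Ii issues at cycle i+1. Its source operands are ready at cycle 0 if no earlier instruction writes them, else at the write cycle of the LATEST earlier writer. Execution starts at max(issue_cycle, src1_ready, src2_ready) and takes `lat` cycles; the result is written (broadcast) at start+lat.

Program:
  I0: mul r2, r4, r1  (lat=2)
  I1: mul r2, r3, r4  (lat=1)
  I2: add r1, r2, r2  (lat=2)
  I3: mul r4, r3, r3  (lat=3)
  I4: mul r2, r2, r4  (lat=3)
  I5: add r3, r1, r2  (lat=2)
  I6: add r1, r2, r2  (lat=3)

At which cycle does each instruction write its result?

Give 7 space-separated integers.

I0 mul r2: issue@1 deps=(None,None) exec_start@1 write@3
I1 mul r2: issue@2 deps=(None,None) exec_start@2 write@3
I2 add r1: issue@3 deps=(1,1) exec_start@3 write@5
I3 mul r4: issue@4 deps=(None,None) exec_start@4 write@7
I4 mul r2: issue@5 deps=(1,3) exec_start@7 write@10
I5 add r3: issue@6 deps=(2,4) exec_start@10 write@12
I6 add r1: issue@7 deps=(4,4) exec_start@10 write@13

Answer: 3 3 5 7 10 12 13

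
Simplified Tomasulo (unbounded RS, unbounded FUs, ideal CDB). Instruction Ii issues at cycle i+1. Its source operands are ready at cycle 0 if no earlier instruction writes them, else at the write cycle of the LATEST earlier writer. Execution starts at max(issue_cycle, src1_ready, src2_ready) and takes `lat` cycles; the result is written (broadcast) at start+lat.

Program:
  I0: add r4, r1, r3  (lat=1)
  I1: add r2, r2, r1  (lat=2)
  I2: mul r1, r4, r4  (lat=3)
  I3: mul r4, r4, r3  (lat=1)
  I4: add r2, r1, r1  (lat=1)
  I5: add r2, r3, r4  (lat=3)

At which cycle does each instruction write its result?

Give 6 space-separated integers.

I0 add r4: issue@1 deps=(None,None) exec_start@1 write@2
I1 add r2: issue@2 deps=(None,None) exec_start@2 write@4
I2 mul r1: issue@3 deps=(0,0) exec_start@3 write@6
I3 mul r4: issue@4 deps=(0,None) exec_start@4 write@5
I4 add r2: issue@5 deps=(2,2) exec_start@6 write@7
I5 add r2: issue@6 deps=(None,3) exec_start@6 write@9

Answer: 2 4 6 5 7 9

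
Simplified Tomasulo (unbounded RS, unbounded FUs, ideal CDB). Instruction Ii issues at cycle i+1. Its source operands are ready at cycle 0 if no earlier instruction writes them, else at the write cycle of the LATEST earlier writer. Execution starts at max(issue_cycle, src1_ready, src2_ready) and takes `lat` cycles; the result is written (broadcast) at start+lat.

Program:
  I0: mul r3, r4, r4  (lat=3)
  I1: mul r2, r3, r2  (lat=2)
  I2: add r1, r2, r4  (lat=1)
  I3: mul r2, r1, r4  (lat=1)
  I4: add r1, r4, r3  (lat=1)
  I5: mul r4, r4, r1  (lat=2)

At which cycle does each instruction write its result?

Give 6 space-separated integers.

I0 mul r3: issue@1 deps=(None,None) exec_start@1 write@4
I1 mul r2: issue@2 deps=(0,None) exec_start@4 write@6
I2 add r1: issue@3 deps=(1,None) exec_start@6 write@7
I3 mul r2: issue@4 deps=(2,None) exec_start@7 write@8
I4 add r1: issue@5 deps=(None,0) exec_start@5 write@6
I5 mul r4: issue@6 deps=(None,4) exec_start@6 write@8

Answer: 4 6 7 8 6 8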